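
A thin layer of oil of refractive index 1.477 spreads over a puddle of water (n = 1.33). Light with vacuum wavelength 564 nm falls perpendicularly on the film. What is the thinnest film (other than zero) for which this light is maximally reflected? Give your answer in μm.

0.0955 μm

At the upper boundary (n = 1.0 to n = 1.477) the reflected ray undergoes a half-wave phase shift.
Ray reflecting at the bottom interface goes from n = 1.477 toward n = 1.33: no phase shift.
The two reflections differ by half a wavelength.
So the condition for constructive reflection is 2 n t = (m + ½) λ.
Minimum at m = 0: t = λ / (4 n) = 564 / (4 × 1.477) = 95.5 nm.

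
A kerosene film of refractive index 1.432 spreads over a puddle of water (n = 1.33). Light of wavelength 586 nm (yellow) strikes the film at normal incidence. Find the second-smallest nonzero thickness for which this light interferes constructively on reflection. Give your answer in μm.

Ray reflecting at the top interface goes from n = 1.0 toward n = 1.432: a half-wave phase shift.
Ray reflecting at the bottom interface goes from n = 1.432 toward n = 1.33: no phase shift.
Exactly one π shift → a net half-wave offset.
With one net inversion, constructive interference in reflection requires 2 n t = (m + ½) λ.
The second-smallest nonzero thickness corresponds to m = 1: t = (m + ½) λ / (2 n) = 1.50 × 586 / (2 × 1.432) = 307 nm.

0.307 μm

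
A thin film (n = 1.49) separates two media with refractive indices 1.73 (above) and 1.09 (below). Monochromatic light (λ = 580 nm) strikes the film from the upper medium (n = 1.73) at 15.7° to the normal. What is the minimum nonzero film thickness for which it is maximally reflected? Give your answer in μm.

At the upper boundary (n = 1.73 to n = 1.49) the reflected ray undergoes no phase shift.
At the lower boundary (n = 1.49 to n = 1.09) the reflected ray undergoes no phase shift.
Net: no relative phase inversion (both shifts match).
So the condition for constructive reflection is 2 n t cos θ_r = m λ.
Snell's law: 1.73 sin 15.7° = 1.49 sin θ_r → sin θ_r = 0.314, cos θ_r = 0.949.
Minimum nonzero at m = 1: t = λ / (2 n cos θ_r) = 580 / (2 × 1.49 × 0.949) = 205 nm.

0.205 μm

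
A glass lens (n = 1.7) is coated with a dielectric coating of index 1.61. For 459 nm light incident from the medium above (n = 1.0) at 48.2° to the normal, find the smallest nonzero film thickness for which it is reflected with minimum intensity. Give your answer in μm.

0.0804 μm

At the upper boundary (n = 1.0 to n = 1.61) the reflected ray undergoes a half-wave phase shift.
Bottom surface (1.61 → 1.7): reflection off a higher-index medium gives a half-wave phase shift.
The two reflections carry the same phase change, so no net offset.
With no net inversion, destructive interference in reflection requires 2 n t cos θ_r = (m + ½) λ.
Snell's law: 1.0 sin 48.2° = 1.61 sin θ_r → sin θ_r = 0.463, cos θ_r = 0.886.
Minimum at m = 0: t = λ / (4 n cos θ_r) = 459 / (4 × 1.61 × 0.886) = 80.4 nm.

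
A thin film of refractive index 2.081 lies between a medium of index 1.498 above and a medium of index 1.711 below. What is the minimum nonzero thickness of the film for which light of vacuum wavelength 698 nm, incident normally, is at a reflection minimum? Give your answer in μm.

Top surface (1.498 → 2.081): reflection off a higher-index medium gives a half-wave phase shift.
Ray reflecting at the bottom interface goes from n = 2.081 toward n = 1.711: no phase shift.
Net: one phase inversion between the two reflected rays.
With one net inversion, destructive interference in reflection requires 2 n t = m λ.
Minimum nonzero at m = 1: t = λ / (2 n) = 698 / (2 × 2.081) = 168 nm.

0.168 μm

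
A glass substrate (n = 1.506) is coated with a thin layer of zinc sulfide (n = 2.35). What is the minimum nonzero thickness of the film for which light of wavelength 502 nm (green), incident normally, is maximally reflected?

53.4 nm

Ray reflecting at the top interface goes from n = 1.0 toward n = 2.35: a half-wave phase shift.
Ray reflecting at the bottom interface goes from n = 2.35 toward n = 1.506: no phase shift.
Net: one phase inversion between the two reflected rays.
So the condition for constructive reflection is 2 n t = (m + ½) λ.
Minimum at m = 0: t = λ / (4 n) = 502 / (4 × 2.35) = 53.4 nm.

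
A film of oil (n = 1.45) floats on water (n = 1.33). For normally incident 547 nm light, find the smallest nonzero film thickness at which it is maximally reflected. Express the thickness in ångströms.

Top surface (1.0 → 1.45): reflection off a higher-index medium gives a half-wave phase shift.
Bottom surface (1.45 → 1.33): reflection off a lower-index medium gives no phase shift.
Exactly one π shift → a net half-wave offset.
For bright reflection here: 2 n t = (m + ½) λ.
Minimum at m = 0: t = λ / (4 n) = 547 / (4 × 1.45) = 94.3 nm.

943 Å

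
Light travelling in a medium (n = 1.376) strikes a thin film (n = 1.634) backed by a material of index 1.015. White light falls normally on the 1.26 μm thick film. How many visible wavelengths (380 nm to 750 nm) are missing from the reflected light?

Top surface (1.376 → 1.634): reflection off a higher-index medium gives a half-wave phase shift.
Bottom surface (1.634 → 1.015): reflection off a lower-index medium gives no phase shift.
The two reflections differ by half a wavelength.
For dark reflection here: 2 n t = m λ.
λ = 2 n t / m = 4118 / m nm.
m=5: 824 nm (IR); m=6: 686 nm (visible); m=7: 588 nm (visible); m=8: 515 nm (visible); m=9: 458 nm (visible); m=10: 412 nm (visible); m=11: 374 nm (UV).

5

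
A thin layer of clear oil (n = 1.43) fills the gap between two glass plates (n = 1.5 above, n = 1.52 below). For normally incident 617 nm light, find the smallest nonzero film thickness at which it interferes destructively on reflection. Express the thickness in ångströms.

At the upper boundary (n = 1.5 to n = 1.43) the reflected ray undergoes no phase shift.
At the lower boundary (n = 1.43 to n = 1.52) the reflected ray undergoes a half-wave phase shift.
The two reflections differ by half a wavelength.
With one net inversion, destructive interference in reflection requires 2 n t = m λ.
Minimum nonzero at m = 1: t = λ / (2 n) = 617 / (2 × 1.43) = 216 nm.

2157 Å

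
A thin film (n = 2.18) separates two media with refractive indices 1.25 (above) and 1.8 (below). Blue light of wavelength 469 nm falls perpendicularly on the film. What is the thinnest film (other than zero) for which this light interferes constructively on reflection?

Top surface (1.25 → 2.18): reflection off a higher-index medium gives a half-wave phase shift.
Ray reflecting at the bottom interface goes from n = 2.18 toward n = 1.8: no phase shift.
Exactly one π shift → a net half-wave offset.
For maximum reflection here: 2 n t = (m + ½) λ.
Minimum at m = 0: t = λ / (4 n) = 469 / (4 × 2.18) = 53.8 nm.

53.8 nm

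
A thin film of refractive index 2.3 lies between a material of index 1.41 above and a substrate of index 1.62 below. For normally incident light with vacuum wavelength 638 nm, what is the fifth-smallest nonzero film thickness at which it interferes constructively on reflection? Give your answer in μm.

0.624 μm

Top surface (1.41 → 2.3): reflection off a higher-index medium gives a half-wave phase shift.
Bottom surface (2.3 → 1.62): reflection off a lower-index medium gives no phase shift.
The two reflections differ by half a wavelength.
So the condition for constructive reflection is 2 n t = (m + ½) λ.
The fifth-smallest nonzero thickness corresponds to m = 4: t = (m + ½) λ / (2 n) = 4.50 × 638 / (2 × 2.3) = 624 nm.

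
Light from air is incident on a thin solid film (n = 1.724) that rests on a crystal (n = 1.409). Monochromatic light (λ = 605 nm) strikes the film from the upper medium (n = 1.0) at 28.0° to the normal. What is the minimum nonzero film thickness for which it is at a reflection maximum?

Top surface (1.0 → 1.724): reflection off a higher-index medium gives a half-wave phase shift.
Bottom surface (1.724 → 1.409): reflection off a lower-index medium gives no phase shift.
The two reflections differ by half a wavelength.
With one net inversion, constructive interference in reflection requires 2 n t cos θ_r = (m + ½) λ.
Snell's law: 1.0 sin 28.0° = 1.724 sin θ_r → sin θ_r = 0.272, cos θ_r = 0.962.
Minimum at m = 0: t = λ / (4 n cos θ_r) = 605 / (4 × 1.724 × 0.962) = 91.2 nm.

91.2 nm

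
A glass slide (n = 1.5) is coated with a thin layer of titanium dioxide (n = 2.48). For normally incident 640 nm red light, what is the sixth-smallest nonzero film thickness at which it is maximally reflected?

Ray reflecting at the top interface goes from n = 1.0 toward n = 2.48: a half-wave phase shift.
Ray reflecting at the bottom interface goes from n = 2.48 toward n = 1.5: no phase shift.
Exactly one π shift → a net half-wave offset.
For bright reflection here: 2 n t = (m + ½) λ.
The sixth-smallest nonzero thickness corresponds to m = 5: t = (m + ½) λ / (2 n) = 5.50 × 640 / (2 × 2.48) = 710 nm.

710 nm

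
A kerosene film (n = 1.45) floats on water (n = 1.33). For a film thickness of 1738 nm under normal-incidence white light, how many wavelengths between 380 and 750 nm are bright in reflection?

Top surface (1.0 → 1.45): reflection off a higher-index medium gives a half-wave phase shift.
At the lower boundary (n = 1.45 to n = 1.33) the reflected ray undergoes no phase shift.
The two reflections differ by half a wavelength.
For maximum reflection here: 2 n t = (m + ½) λ.
λ = 2 n t / (m + ½) = 5040 / (m + ½) nm.
m=6: 775 nm (IR); m=7: 672 nm (visible); m=8: 593 nm (visible); m=9: 531 nm (visible); m=10: 480 nm (visible); m=11: 438 nm (visible); m=12: 403 nm (visible); m=13: 373 nm (UV).

6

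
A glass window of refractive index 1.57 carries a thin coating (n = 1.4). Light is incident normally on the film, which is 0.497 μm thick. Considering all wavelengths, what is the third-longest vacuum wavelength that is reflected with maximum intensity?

464 nm

At the upper boundary (n = 1.0 to n = 1.4) the reflected ray undergoes a half-wave phase shift.
At the lower boundary (n = 1.4 to n = 1.57) the reflected ray undergoes a half-wave phase shift.
Net: no relative phase inversion (both shifts match).
With no net inversion, constructive interference in reflection requires 2 n t = m λ.
λ = 2 n t / m. The third-longest wavelength is m = 3: λ = 2 × 1.4 × 497 / 3.00 = 464 nm.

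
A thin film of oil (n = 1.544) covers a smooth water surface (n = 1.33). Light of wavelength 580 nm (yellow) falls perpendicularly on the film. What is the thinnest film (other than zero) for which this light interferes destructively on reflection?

Ray reflecting at the top interface goes from n = 1.0 toward n = 1.544: a half-wave phase shift.
Ray reflecting at the bottom interface goes from n = 1.544 toward n = 1.33: no phase shift.
Net: one phase inversion between the two reflected rays.
With one net inversion, destructive interference in reflection requires 2 n t = m λ.
Minimum nonzero at m = 1: t = λ / (2 n) = 580 / (2 × 1.544) = 188 nm.

188 nm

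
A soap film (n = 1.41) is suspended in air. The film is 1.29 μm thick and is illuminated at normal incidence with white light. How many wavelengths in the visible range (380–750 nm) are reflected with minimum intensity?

5

Ray reflecting at the top interface goes from n = 1.0 toward n = 1.41: a half-wave phase shift.
At the lower boundary (n = 1.41 to n = 1.0) the reflected ray undergoes no phase shift.
Exactly one π shift → a net half-wave offset.
So the condition for destructive reflection is 2 n t = m λ.
λ = 2 n t / m = 3638 / m nm.
m=4: 909 nm (IR); m=5: 728 nm (visible); m=6: 606 nm (visible); m=7: 520 nm (visible); m=8: 455 nm (visible); m=9: 404 nm (visible); m=10: 364 nm (UV).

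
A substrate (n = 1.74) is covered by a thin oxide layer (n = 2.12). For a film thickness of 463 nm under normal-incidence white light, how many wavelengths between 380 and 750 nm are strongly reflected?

2

Ray reflecting at the top interface goes from n = 1.0 toward n = 2.12: a half-wave phase shift.
Bottom surface (2.12 → 1.74): reflection off a lower-index medium gives no phase shift.
The two reflections differ by half a wavelength.
So the condition for constructive reflection is 2 n t = (m + ½) λ.
λ = 2 n t / (m + ½) = 1963 / (m + ½) nm.
m=2: 785 nm (IR); m=3: 561 nm (visible); m=4: 436 nm (visible); m=5: 357 nm (UV).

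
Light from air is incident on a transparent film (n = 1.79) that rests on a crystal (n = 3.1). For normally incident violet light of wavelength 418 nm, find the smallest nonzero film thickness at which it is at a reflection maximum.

Ray reflecting at the top interface goes from n = 1.0 toward n = 1.79: a half-wave phase shift.
Ray reflecting at the bottom interface goes from n = 1.79 toward n = 3.1: a half-wave phase shift.
Zero or two π shifts → no net half-wave offset.
For maximum reflection here: 2 n t = m λ.
Minimum nonzero at m = 1: t = λ / (2 n) = 418 / (2 × 1.79) = 117 nm.

117 nm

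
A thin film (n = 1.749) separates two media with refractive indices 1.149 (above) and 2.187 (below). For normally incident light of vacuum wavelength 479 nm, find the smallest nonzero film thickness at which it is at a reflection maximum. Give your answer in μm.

At the upper boundary (n = 1.149 to n = 1.749) the reflected ray undergoes a half-wave phase shift.
Ray reflecting at the bottom interface goes from n = 1.749 toward n = 2.187: a half-wave phase shift.
Zero or two π shifts → no net half-wave offset.
So the condition for constructive reflection is 2 n t = m λ.
Minimum nonzero at m = 1: t = λ / (2 n) = 479 / (2 × 1.749) = 137 nm.

0.137 μm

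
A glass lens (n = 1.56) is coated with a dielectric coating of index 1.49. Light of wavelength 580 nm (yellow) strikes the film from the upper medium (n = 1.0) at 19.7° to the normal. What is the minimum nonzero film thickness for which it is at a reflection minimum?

99.9 nm

At the upper boundary (n = 1.0 to n = 1.49) the reflected ray undergoes a half-wave phase shift.
At the lower boundary (n = 1.49 to n = 1.56) the reflected ray undergoes a half-wave phase shift.
Zero or two π shifts → no net half-wave offset.
With no net inversion, destructive interference in reflection requires 2 n t cos θ_r = (m + ½) λ.
Snell's law: 1.0 sin 19.7° = 1.49 sin θ_r → sin θ_r = 0.226, cos θ_r = 0.974.
Minimum at m = 0: t = λ / (4 n cos θ_r) = 580 / (4 × 1.49 × 0.974) = 99.9 nm.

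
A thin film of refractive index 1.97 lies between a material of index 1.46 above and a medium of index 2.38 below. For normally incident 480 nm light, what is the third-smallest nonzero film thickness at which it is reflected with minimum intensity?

305 nm

At the upper boundary (n = 1.46 to n = 1.97) the reflected ray undergoes a half-wave phase shift.
At the lower boundary (n = 1.97 to n = 2.38) the reflected ray undergoes a half-wave phase shift.
The two reflections carry the same phase change, so no net offset.
So the condition for destructive reflection is 2 n t = (m + ½) λ.
The third-smallest nonzero thickness corresponds to m = 2: t = (m + ½) λ / (2 n) = 2.50 × 480 / (2 × 1.97) = 305 nm.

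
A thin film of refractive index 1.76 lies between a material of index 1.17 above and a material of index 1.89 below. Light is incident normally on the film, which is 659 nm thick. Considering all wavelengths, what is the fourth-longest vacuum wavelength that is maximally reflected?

At the upper boundary (n = 1.17 to n = 1.76) the reflected ray undergoes a half-wave phase shift.
At the lower boundary (n = 1.76 to n = 1.89) the reflected ray undergoes a half-wave phase shift.
Zero or two π shifts → no net half-wave offset.
With no net inversion, constructive interference in reflection requires 2 n t = m λ.
λ = 2 n t / m. The fourth-longest wavelength is m = 4: λ = 2 × 1.76 × 659 / 4.00 = 580 nm.

580 nm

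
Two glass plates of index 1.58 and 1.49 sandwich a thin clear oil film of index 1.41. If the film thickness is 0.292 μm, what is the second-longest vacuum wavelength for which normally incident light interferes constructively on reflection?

Ray reflecting at the top interface goes from n = 1.58 toward n = 1.41: no phase shift.
At the lower boundary (n = 1.41 to n = 1.49) the reflected ray undergoes a half-wave phase shift.
Exactly one π shift → a net half-wave offset.
So the condition for constructive reflection is 2 n t = (m + ½) λ.
λ = 2 n t / (m + ½). The second-longest wavelength is m = 1: λ = 2 × 1.41 × 292 / 1.50 = 549 nm.

549 nm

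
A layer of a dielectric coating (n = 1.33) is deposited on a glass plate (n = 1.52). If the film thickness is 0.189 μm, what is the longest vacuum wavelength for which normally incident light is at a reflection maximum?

503 nm

Top surface (1.0 → 1.33): reflection off a higher-index medium gives a half-wave phase shift.
Bottom surface (1.33 → 1.52): reflection off a higher-index medium gives a half-wave phase shift.
The two reflections carry the same phase change, so no net offset.
For bright reflection here: 2 n t = m λ.
λ = 2 n t / m. The longest wavelength is m = 1: λ = 2 × 1.33 × 189 / 1.00 = 503 nm.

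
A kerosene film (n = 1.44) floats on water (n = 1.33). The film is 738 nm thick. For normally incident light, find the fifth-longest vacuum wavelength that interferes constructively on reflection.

472 nm

At the upper boundary (n = 1.0 to n = 1.44) the reflected ray undergoes a half-wave phase shift.
Ray reflecting at the bottom interface goes from n = 1.44 toward n = 1.33: no phase shift.
The two reflections differ by half a wavelength.
For strong reflection here: 2 n t = (m + ½) λ.
λ = 2 n t / (m + ½). The fifth-longest wavelength is m = 4: λ = 2 × 1.44 × 738 / 4.50 = 472 nm.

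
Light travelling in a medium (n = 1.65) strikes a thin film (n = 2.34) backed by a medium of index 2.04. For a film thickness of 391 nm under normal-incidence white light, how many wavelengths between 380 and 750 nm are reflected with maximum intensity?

3

Top surface (1.65 → 2.34): reflection off a higher-index medium gives a half-wave phase shift.
Bottom surface (2.34 → 2.04): reflection off a lower-index medium gives no phase shift.
Net: one phase inversion between the two reflected rays.
For maximum reflection here: 2 n t = (m + ½) λ.
λ = 2 n t / (m + ½) = 1830 / (m + ½) nm.
m=1: 1220 nm (IR); m=2: 732 nm (visible); m=3: 523 nm (visible); m=4: 407 nm (visible); m=5: 333 nm (UV).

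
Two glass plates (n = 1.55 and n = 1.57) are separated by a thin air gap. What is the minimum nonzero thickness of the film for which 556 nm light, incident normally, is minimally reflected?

278 nm

At the upper boundary (n = 1.55 to n = 1.0) the reflected ray undergoes no phase shift.
Ray reflecting at the bottom interface goes from n = 1.0 toward n = 1.57: a half-wave phase shift.
Net: one phase inversion between the two reflected rays.
With one net inversion, destructive interference in reflection requires 2 n t = m λ.
Minimum nonzero at m = 1: t = λ / (2 n) = 556 / (2 × 1.0) = 278 nm.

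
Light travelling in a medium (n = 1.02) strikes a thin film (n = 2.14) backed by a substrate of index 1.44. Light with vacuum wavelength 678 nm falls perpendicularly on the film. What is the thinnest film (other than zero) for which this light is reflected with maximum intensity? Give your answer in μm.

0.0792 μm

At the upper boundary (n = 1.02 to n = 2.14) the reflected ray undergoes a half-wave phase shift.
At the lower boundary (n = 2.14 to n = 1.44) the reflected ray undergoes no phase shift.
Exactly one π shift → a net half-wave offset.
For bright reflection here: 2 n t = (m + ½) λ.
Minimum at m = 0: t = λ / (4 n) = 678 / (4 × 2.14) = 79.2 nm.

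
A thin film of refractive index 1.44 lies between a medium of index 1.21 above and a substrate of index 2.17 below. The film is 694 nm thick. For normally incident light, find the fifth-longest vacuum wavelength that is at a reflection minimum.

Top surface (1.21 → 1.44): reflection off a higher-index medium gives a half-wave phase shift.
Ray reflecting at the bottom interface goes from n = 1.44 toward n = 2.17: a half-wave phase shift.
Zero or two π shifts → no net half-wave offset.
So the condition for destructive reflection is 2 n t = (m + ½) λ.
λ = 2 n t / (m + ½). The fifth-longest wavelength is m = 4: λ = 2 × 1.44 × 694 / 4.50 = 444 nm.

444 nm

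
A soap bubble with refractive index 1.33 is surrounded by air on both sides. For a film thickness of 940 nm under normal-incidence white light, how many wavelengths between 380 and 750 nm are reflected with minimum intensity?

At the upper boundary (n = 1.0 to n = 1.33) the reflected ray undergoes a half-wave phase shift.
Bottom surface (1.33 → 1.0): reflection off a lower-index medium gives no phase shift.
Net: one phase inversion between the two reflected rays.
With one net inversion, destructive interference in reflection requires 2 n t = m λ.
λ = 2 n t / m = 2500 / m nm.
m=3: 833 nm (IR); m=4: 625 nm (visible); m=5: 500 nm (visible); m=6: 417 nm (visible); m=7: 357 nm (UV).

3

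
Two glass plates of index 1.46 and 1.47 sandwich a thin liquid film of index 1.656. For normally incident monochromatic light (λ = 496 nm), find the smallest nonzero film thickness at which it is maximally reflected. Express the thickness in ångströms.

Top surface (1.46 → 1.656): reflection off a higher-index medium gives a half-wave phase shift.
Bottom surface (1.656 → 1.47): reflection off a lower-index medium gives no phase shift.
The two reflections differ by half a wavelength.
With one net inversion, constructive interference in reflection requires 2 n t = (m + ½) λ.
Minimum at m = 0: t = λ / (4 n) = 496 / (4 × 1.656) = 74.9 nm.

749 Å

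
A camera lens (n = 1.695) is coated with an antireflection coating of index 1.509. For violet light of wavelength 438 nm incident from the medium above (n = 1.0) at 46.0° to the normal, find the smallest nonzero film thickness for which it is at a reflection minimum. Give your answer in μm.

At the upper boundary (n = 1.0 to n = 1.509) the reflected ray undergoes a half-wave phase shift.
Ray reflecting at the bottom interface goes from n = 1.509 toward n = 1.695: a half-wave phase shift.
Net: no relative phase inversion (both shifts match).
For weak reflection here: 2 n t cos θ_r = (m + ½) λ.
Snell's law: 1.0 sin 46.0° = 1.509 sin θ_r → sin θ_r = 0.477, cos θ_r = 0.879.
Minimum at m = 0: t = λ / (4 n cos θ_r) = 438 / (4 × 1.509 × 0.879) = 82.5 nm.

0.0825 μm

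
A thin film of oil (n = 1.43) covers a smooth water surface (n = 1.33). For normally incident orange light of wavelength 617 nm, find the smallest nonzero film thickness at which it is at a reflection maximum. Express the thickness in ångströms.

1079 Å

Ray reflecting at the top interface goes from n = 1.0 toward n = 1.43: a half-wave phase shift.
Bottom surface (1.43 → 1.33): reflection off a lower-index medium gives no phase shift.
Exactly one π shift → a net half-wave offset.
So the condition for constructive reflection is 2 n t = (m + ½) λ.
Minimum at m = 0: t = λ / (4 n) = 617 / (4 × 1.43) = 108 nm.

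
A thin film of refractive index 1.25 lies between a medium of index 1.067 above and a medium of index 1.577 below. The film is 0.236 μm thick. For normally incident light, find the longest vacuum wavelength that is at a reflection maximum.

Top surface (1.067 → 1.25): reflection off a higher-index medium gives a half-wave phase shift.
Bottom surface (1.25 → 1.577): reflection off a higher-index medium gives a half-wave phase shift.
Net: no relative phase inversion (both shifts match).
With no net inversion, constructive interference in reflection requires 2 n t = m λ.
λ = 2 n t / m. The longest wavelength is m = 1: λ = 2 × 1.25 × 236 / 1.00 = 590 nm.

590 nm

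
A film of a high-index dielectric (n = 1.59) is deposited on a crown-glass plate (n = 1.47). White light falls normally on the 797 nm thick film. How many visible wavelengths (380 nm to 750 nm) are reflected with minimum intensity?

At the upper boundary (n = 1.0 to n = 1.59) the reflected ray undergoes a half-wave phase shift.
Ray reflecting at the bottom interface goes from n = 1.59 toward n = 1.47: no phase shift.
The two reflections differ by half a wavelength.
For weak reflection here: 2 n t = m λ.
λ = 2 n t / m = 2534 / m nm.
m=3: 845 nm (IR); m=4: 634 nm (visible); m=5: 507 nm (visible); m=6: 422 nm (visible); m=7: 362 nm (UV).

3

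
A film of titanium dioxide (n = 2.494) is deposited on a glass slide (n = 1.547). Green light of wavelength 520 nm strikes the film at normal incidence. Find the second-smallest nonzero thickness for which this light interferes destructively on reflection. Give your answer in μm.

Ray reflecting at the top interface goes from n = 1.0 toward n = 2.494: a half-wave phase shift.
At the lower boundary (n = 2.494 to n = 1.547) the reflected ray undergoes no phase shift.
The two reflections differ by half a wavelength.
With one net inversion, destructive interference in reflection requires 2 n t = m λ.
The second-smallest nonzero thickness corresponds to m = 2: t = m λ / (2 n) = 2.00 × 520 / (2 × 2.494) = 209 nm.

0.209 μm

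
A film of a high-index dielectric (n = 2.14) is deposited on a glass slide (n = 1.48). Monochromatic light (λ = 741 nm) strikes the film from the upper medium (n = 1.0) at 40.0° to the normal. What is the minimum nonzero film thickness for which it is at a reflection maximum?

90.8 nm

Ray reflecting at the top interface goes from n = 1.0 toward n = 2.14: a half-wave phase shift.
At the lower boundary (n = 2.14 to n = 1.48) the reflected ray undergoes no phase shift.
Exactly one π shift → a net half-wave offset.
For bright reflection here: 2 n t cos θ_r = (m + ½) λ.
Snell's law: 1.0 sin 40.0° = 2.14 sin θ_r → sin θ_r = 0.300, cos θ_r = 0.954.
Minimum at m = 0: t = λ / (4 n cos θ_r) = 741 / (4 × 2.14 × 0.954) = 90.8 nm.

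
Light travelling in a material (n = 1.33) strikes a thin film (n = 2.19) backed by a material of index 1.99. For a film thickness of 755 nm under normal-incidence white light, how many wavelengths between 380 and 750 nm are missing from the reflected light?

Top surface (1.33 → 2.19): reflection off a higher-index medium gives a half-wave phase shift.
Ray reflecting at the bottom interface goes from n = 2.19 toward n = 1.99: no phase shift.
Exactly one π shift → a net half-wave offset.
With one net inversion, destructive interference in reflection requires 2 n t = m λ.
λ = 2 n t / m = 3307 / m nm.
m=4: 827 nm (IR); m=5: 661 nm (visible); m=6: 551 nm (visible); m=7: 472 nm (visible); m=8: 413 nm (visible); m=9: 367 nm (UV).

4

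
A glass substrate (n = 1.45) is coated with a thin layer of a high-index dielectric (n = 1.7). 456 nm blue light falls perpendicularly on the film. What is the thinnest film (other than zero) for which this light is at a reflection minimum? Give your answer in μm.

0.134 μm

At the upper boundary (n = 1.0 to n = 1.7) the reflected ray undergoes a half-wave phase shift.
At the lower boundary (n = 1.7 to n = 1.45) the reflected ray undergoes no phase shift.
Net: one phase inversion between the two reflected rays.
With one net inversion, destructive interference in reflection requires 2 n t = m λ.
Minimum nonzero at m = 1: t = λ / (2 n) = 456 / (2 × 1.7) = 134 nm.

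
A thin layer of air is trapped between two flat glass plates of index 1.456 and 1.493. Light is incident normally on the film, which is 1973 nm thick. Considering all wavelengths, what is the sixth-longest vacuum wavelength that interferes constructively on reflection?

Top surface (1.456 → 1.0): reflection off a lower-index medium gives no phase shift.
Bottom surface (1.0 → 1.493): reflection off a higher-index medium gives a half-wave phase shift.
Net: one phase inversion between the two reflected rays.
For bright reflection here: 2 n t = (m + ½) λ.
λ = 2 n t / (m + ½). The sixth-longest wavelength is m = 5: λ = 2 × 1.0 × 1973 / 5.50 = 717 nm.

717 nm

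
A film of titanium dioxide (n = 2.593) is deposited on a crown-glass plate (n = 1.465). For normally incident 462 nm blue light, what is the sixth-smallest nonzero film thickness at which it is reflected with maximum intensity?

At the upper boundary (n = 1.0 to n = 2.593) the reflected ray undergoes a half-wave phase shift.
Ray reflecting at the bottom interface goes from n = 2.593 toward n = 1.465: no phase shift.
Net: one phase inversion between the two reflected rays.
So the condition for constructive reflection is 2 n t = (m + ½) λ.
The sixth-smallest nonzero thickness corresponds to m = 5: t = (m + ½) λ / (2 n) = 5.50 × 462 / (2 × 2.593) = 490 nm.

490 nm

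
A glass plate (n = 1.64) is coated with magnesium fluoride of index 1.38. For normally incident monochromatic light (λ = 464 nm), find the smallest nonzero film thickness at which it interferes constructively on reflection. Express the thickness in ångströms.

At the upper boundary (n = 1.0 to n = 1.38) the reflected ray undergoes a half-wave phase shift.
At the lower boundary (n = 1.38 to n = 1.64) the reflected ray undergoes a half-wave phase shift.
Zero or two π shifts → no net half-wave offset.
With no net inversion, constructive interference in reflection requires 2 n t = m λ.
Minimum nonzero at m = 1: t = λ / (2 n) = 464 / (2 × 1.38) = 168 nm.

1681 Å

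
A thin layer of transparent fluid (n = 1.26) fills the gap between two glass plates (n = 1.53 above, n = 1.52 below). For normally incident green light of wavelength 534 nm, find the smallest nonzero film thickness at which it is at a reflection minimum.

212 nm

Ray reflecting at the top interface goes from n = 1.53 toward n = 1.26: no phase shift.
Ray reflecting at the bottom interface goes from n = 1.26 toward n = 1.52: a half-wave phase shift.
Exactly one π shift → a net half-wave offset.
So the condition for destructive reflection is 2 n t = m λ.
Minimum nonzero at m = 1: t = λ / (2 n) = 534 / (2 × 1.26) = 212 nm.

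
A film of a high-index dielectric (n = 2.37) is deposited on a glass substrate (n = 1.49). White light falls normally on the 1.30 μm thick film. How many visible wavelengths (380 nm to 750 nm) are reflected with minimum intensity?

Ray reflecting at the top interface goes from n = 1.0 toward n = 2.37: a half-wave phase shift.
Ray reflecting at the bottom interface goes from n = 2.37 toward n = 1.49: no phase shift.
Net: one phase inversion between the two reflected rays.
For weak reflection here: 2 n t = m λ.
λ = 2 n t / m = 6162 / m nm.
m=8: 770 nm (IR); m=9: 685 nm (visible); m=10: 616 nm (visible); m=11: 560 nm (visible); m=12: 514 nm (visible); m=13: 474 nm (visible); m=14: 440 nm (visible); m=15: 411 nm (visible); m=16: 385 nm (visible); m=17: 362 nm (UV).

8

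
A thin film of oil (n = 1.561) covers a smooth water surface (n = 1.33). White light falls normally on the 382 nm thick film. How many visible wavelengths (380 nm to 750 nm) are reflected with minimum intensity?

At the upper boundary (n = 1.0 to n = 1.561) the reflected ray undergoes a half-wave phase shift.
At the lower boundary (n = 1.561 to n = 1.33) the reflected ray undergoes no phase shift.
The two reflections differ by half a wavelength.
So the condition for destructive reflection is 2 n t = m λ.
λ = 2 n t / m = 1193 / m nm.
m=1: 1193 nm (IR); m=2: 596 nm (visible); m=3: 398 nm (visible); m=4: 298 nm (UV).

2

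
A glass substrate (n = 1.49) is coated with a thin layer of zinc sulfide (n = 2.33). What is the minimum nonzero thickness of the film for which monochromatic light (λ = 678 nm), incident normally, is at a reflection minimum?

At the upper boundary (n = 1.0 to n = 2.33) the reflected ray undergoes a half-wave phase shift.
At the lower boundary (n = 2.33 to n = 1.49) the reflected ray undergoes no phase shift.
The two reflections differ by half a wavelength.
With one net inversion, destructive interference in reflection requires 2 n t = m λ.
Minimum nonzero at m = 1: t = λ / (2 n) = 678 / (2 × 2.33) = 145 nm.

145 nm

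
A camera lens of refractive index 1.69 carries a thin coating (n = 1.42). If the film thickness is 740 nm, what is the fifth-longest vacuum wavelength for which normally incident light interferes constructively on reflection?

Ray reflecting at the top interface goes from n = 1.0 toward n = 1.42: a half-wave phase shift.
At the lower boundary (n = 1.42 to n = 1.69) the reflected ray undergoes a half-wave phase shift.
The two reflections carry the same phase change, so no net offset.
So the condition for constructive reflection is 2 n t = m λ.
λ = 2 n t / m. The fifth-longest wavelength is m = 5: λ = 2 × 1.42 × 740 / 5.00 = 420 nm.

420 nm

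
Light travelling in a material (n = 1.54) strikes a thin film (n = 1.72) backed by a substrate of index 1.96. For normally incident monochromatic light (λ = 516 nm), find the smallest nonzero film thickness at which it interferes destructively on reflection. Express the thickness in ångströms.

Top surface (1.54 → 1.72): reflection off a higher-index medium gives a half-wave phase shift.
At the lower boundary (n = 1.72 to n = 1.96) the reflected ray undergoes a half-wave phase shift.
Net: no relative phase inversion (both shifts match).
So the condition for destructive reflection is 2 n t = (m + ½) λ.
Minimum at m = 0: t = λ / (4 n) = 516 / (4 × 1.72) = 75.0 nm.

750 Å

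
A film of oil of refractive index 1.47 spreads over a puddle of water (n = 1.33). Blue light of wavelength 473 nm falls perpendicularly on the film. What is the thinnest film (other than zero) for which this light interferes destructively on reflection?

161 nm

At the upper boundary (n = 1.0 to n = 1.47) the reflected ray undergoes a half-wave phase shift.
Ray reflecting at the bottom interface goes from n = 1.47 toward n = 1.33: no phase shift.
The two reflections differ by half a wavelength.
So the condition for destructive reflection is 2 n t = m λ.
Minimum nonzero at m = 1: t = λ / (2 n) = 473 / (2 × 1.47) = 161 nm.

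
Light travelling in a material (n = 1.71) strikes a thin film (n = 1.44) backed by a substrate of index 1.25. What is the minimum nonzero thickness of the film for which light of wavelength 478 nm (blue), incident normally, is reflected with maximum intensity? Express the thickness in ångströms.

Top surface (1.71 → 1.44): reflection off a lower-index medium gives no phase shift.
Ray reflecting at the bottom interface goes from n = 1.44 toward n = 1.25: no phase shift.
The two reflections carry the same phase change, so no net offset.
So the condition for constructive reflection is 2 n t = m λ.
Minimum nonzero at m = 1: t = λ / (2 n) = 478 / (2 × 1.44) = 166 nm.

1660 Å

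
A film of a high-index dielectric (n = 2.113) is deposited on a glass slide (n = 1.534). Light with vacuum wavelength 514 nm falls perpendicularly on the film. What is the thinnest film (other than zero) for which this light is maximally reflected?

Ray reflecting at the top interface goes from n = 1.0 toward n = 2.113: a half-wave phase shift.
Ray reflecting at the bottom interface goes from n = 2.113 toward n = 1.534: no phase shift.
The two reflections differ by half a wavelength.
With one net inversion, constructive interference in reflection requires 2 n t = (m + ½) λ.
Minimum at m = 0: t = λ / (4 n) = 514 / (4 × 2.113) = 60.8 nm.

60.8 nm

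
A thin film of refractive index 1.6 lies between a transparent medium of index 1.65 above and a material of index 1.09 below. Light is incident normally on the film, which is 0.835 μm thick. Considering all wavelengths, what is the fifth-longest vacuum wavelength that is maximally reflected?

534 nm

At the upper boundary (n = 1.65 to n = 1.6) the reflected ray undergoes no phase shift.
At the lower boundary (n = 1.6 to n = 1.09) the reflected ray undergoes no phase shift.
Net: no relative phase inversion (both shifts match).
For bright reflection here: 2 n t = m λ.
λ = 2 n t / m. The fifth-longest wavelength is m = 5: λ = 2 × 1.6 × 835 / 5.00 = 534 nm.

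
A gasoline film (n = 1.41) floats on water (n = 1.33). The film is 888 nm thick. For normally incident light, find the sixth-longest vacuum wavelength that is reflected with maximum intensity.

455 nm

Top surface (1.0 → 1.41): reflection off a higher-index medium gives a half-wave phase shift.
Bottom surface (1.41 → 1.33): reflection off a lower-index medium gives no phase shift.
The two reflections differ by half a wavelength.
With one net inversion, constructive interference in reflection requires 2 n t = (m + ½) λ.
λ = 2 n t / (m + ½). The sixth-longest wavelength is m = 5: λ = 2 × 1.41 × 888 / 5.50 = 455 nm.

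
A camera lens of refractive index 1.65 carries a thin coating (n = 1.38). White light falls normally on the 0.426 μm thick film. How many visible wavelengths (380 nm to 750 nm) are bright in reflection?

2

Ray reflecting at the top interface goes from n = 1.0 toward n = 1.38: a half-wave phase shift.
Ray reflecting at the bottom interface goes from n = 1.38 toward n = 1.65: a half-wave phase shift.
The two reflections carry the same phase change, so no net offset.
With no net inversion, constructive interference in reflection requires 2 n t = m λ.
λ = 2 n t / m = 1176 / m nm.
m=1: 1176 nm (IR); m=2: 588 nm (visible); m=3: 392 nm (visible); m=4: 294 nm (UV).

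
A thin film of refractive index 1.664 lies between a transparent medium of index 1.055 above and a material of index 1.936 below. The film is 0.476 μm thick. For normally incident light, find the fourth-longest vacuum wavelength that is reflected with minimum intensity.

At the upper boundary (n = 1.055 to n = 1.664) the reflected ray undergoes a half-wave phase shift.
Ray reflecting at the bottom interface goes from n = 1.664 toward n = 1.936: a half-wave phase shift.
Net: no relative phase inversion (both shifts match).
For weak reflection here: 2 n t = (m + ½) λ.
λ = 2 n t / (m + ½). The fourth-longest wavelength is m = 3: λ = 2 × 1.664 × 476 / 3.50 = 453 nm.

453 nm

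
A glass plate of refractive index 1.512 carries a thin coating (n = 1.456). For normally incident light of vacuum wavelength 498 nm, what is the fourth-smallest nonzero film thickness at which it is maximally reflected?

At the upper boundary (n = 1.0 to n = 1.456) the reflected ray undergoes a half-wave phase shift.
At the lower boundary (n = 1.456 to n = 1.512) the reflected ray undergoes a half-wave phase shift.
Net: no relative phase inversion (both shifts match).
With no net inversion, constructive interference in reflection requires 2 n t = m λ.
The fourth-smallest nonzero thickness corresponds to m = 4: t = m λ / (2 n) = 4.00 × 498 / (2 × 1.456) = 684 nm.

684 nm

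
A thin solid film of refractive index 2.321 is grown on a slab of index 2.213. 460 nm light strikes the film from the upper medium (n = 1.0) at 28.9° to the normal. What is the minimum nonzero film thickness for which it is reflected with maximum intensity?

Top surface (1.0 → 2.321): reflection off a higher-index medium gives a half-wave phase shift.
Ray reflecting at the bottom interface goes from n = 2.321 toward n = 2.213: no phase shift.
Exactly one π shift → a net half-wave offset.
For maximum reflection here: 2 n t cos θ_r = (m + ½) λ.
Snell's law: 1.0 sin 28.9° = 2.321 sin θ_r → sin θ_r = 0.208, cos θ_r = 0.978.
Minimum at m = 0: t = λ / (4 n cos θ_r) = 460 / (4 × 2.321 × 0.978) = 50.7 nm.

50.7 nm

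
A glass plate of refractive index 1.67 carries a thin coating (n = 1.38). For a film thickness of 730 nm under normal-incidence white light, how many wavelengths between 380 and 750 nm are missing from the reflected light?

2

At the upper boundary (n = 1.0 to n = 1.38) the reflected ray undergoes a half-wave phase shift.
At the lower boundary (n = 1.38 to n = 1.67) the reflected ray undergoes a half-wave phase shift.
Zero or two π shifts → no net half-wave offset.
For weak reflection here: 2 n t = (m + ½) λ.
λ = 2 n t / (m + ½) = 2015 / (m + ½) nm.
m=2: 806 nm (IR); m=3: 576 nm (visible); m=4: 448 nm (visible); m=5: 366 nm (UV).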